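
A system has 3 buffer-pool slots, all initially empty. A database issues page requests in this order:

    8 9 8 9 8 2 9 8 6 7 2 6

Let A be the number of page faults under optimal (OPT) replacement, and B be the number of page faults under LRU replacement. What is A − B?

-1

Under OPT: F F . . . F . . F F . . → 5 faults.
Under LRU: F F . . . F . . F F F . → 6 faults.
A − B = 5 − 6 = -1.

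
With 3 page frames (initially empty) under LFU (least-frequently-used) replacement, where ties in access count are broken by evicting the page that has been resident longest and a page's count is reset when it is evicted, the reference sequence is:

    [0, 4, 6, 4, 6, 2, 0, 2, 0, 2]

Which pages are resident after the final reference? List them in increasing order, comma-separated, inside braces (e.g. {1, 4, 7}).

0: miss, frames (0)
4: miss, frames (0 4)
6: miss, frames (0 4 6)
4: hit
6: hit
2: miss, evict 0, frames (4 6 2)
0: miss, evict 2, frames (4 6 0)
2: miss, evict 0, frames (4 6 2)
0: miss, evict 2, frames (4 6 0)
2: miss, evict 0, frames (4 6 2)

{2, 4, 6}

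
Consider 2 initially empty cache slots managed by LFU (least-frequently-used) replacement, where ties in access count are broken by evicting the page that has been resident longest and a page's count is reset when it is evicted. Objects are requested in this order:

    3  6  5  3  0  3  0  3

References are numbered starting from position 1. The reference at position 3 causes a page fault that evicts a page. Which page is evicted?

3

pos 1: 3: miss, frames {3}
pos 2: 6: miss, frames {3,6}
pos 3: 5: miss, evict 3, frames {6,5}
At position 3, page 3 is evicted.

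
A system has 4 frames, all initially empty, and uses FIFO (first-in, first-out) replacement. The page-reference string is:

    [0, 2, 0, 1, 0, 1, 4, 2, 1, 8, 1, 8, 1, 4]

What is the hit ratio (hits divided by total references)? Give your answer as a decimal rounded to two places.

0: fault, frames (0)
2: fault, frames (0 2)
0: hit
1: fault, frames (0 2 1)
0: hit
1: hit
4: fault, frames (0 2 1 4)
2: hit
1: hit
8: fault, evict 0, frames (2 1 4 8)
1: hit
8: hit
1: hit
4: hit
Hits: 9 of 14 references → 9/14 = 0.6429.

0.64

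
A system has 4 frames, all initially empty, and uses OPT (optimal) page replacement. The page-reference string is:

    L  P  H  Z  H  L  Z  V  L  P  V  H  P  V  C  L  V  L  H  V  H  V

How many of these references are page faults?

L -> fault, frames (L)
P -> fault, frames (L P)
H -> fault, frames (L P H)
Z -> fault, frames (L P H Z)
H -> hit
L -> hit
Z -> hit
V -> fault, evict Z, frames (L P H V)
L -> hit
P -> hit
V -> hit
H -> hit
P -> hit
V -> hit
C -> fault, evict P, frames (L H V C)
L -> hit
V -> hit
L -> hit
H -> hit
V -> hit
H -> hit
V -> hit
Page faults: 6.

6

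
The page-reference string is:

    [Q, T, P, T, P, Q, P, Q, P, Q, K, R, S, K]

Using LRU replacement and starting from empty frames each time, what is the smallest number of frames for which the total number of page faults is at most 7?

3

f=1: 14 faults
f=2: 8 faults
f=3: 6 faults
f=4: 6 faults
f=5: 6 faults
f=6: 6 faults
Smallest f with faults ≤ 7 is 3.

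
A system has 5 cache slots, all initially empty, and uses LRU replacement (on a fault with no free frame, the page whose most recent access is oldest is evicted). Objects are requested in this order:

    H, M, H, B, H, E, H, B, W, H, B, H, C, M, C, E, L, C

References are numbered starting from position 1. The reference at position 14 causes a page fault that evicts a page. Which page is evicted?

E

pos 1: H → miss, frames [H]
pos 2: M → miss, frames [H, M]
pos 3: H → hit
pos 4: B → miss, frames [M, H, B]
pos 5: H → hit
pos 6: E → miss, frames [M, B, H, E]
pos 7: H → hit
pos 8: B → hit
pos 9: W → miss, frames [M, E, H, B, W]
pos 10: H → hit
pos 11: B → hit
pos 12: H → hit
pos 13: C → miss, evict M, frames [E, W, B, H, C]
pos 14: M → miss, evict E, frames [W, B, H, C, M]
At position 14, page E is evicted.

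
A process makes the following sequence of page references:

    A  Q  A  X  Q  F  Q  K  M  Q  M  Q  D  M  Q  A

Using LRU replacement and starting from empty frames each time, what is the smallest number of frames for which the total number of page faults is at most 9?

3

f=1: 16 faults
f=2: 12 faults
f=3: 8 faults
f=4: 8 faults
f=5: 8 faults
f=6: 8 faults
f=7: 7 faults
Smallest f with faults ≤ 9 is 3.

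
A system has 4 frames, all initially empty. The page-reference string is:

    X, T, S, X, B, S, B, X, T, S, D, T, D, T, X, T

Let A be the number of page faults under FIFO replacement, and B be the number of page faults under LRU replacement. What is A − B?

Under FIFO: F F F . F . . . . . F . . . F F → 7 faults.
Under LRU: F F F . F . . . . . F . . . . . → 5 faults.
A − B = 7 − 5 = 2.

2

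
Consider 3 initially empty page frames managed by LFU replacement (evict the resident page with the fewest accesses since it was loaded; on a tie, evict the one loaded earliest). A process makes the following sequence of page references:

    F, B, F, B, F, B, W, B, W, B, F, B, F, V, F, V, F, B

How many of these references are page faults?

4

F -> miss, frames (F)
B -> miss, frames (F B)
F -> hit
B -> hit
F -> hit
B -> hit
W -> miss, frames (F B W)
B -> hit
W -> hit
B -> hit
F -> hit
B -> hit
F -> hit
V -> miss, evict W, frames (F B V)
F -> hit
V -> hit
F -> hit
B -> hit
Page faults: 4.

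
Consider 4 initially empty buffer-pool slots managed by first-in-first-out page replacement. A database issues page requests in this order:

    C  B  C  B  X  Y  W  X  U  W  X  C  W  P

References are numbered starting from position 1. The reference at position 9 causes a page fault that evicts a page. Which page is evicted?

pos 1: C: fault, frames {C}
pos 2: B: fault, frames {C,B}
pos 3: C: hit
pos 4: B: hit
pos 5: X: fault, frames {C,B,X}
pos 6: Y: fault, frames {C,B,X,Y}
pos 7: W: fault, evict C, frames {B,X,Y,W}
pos 8: X: hit
pos 9: U: fault, evict B, frames {X,Y,W,U}
At position 9, page B is evicted.

B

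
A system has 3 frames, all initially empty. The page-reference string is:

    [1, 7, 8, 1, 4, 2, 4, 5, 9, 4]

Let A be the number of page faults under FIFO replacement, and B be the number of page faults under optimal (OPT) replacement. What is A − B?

1

Under FIFO: F F F . F F . F F F → 8 faults.
Under OPT: F F F . F F . F F . → 7 faults.
A − B = 8 − 7 = 1.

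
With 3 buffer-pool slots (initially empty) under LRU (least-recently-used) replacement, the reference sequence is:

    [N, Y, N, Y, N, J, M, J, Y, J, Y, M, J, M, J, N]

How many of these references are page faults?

N → fault, frames (N)
Y → fault, frames (N Y)
N → hit
Y → hit
N → hit
J → fault, frames (Y N J)
M → fault, evict Y, frames (N J M)
J → hit
Y → fault, evict N, frames (M J Y)
J → hit
Y → hit
M → hit
J → hit
M → hit
J → hit
N → fault, evict Y, frames (M J N)
Page faults: 6.

6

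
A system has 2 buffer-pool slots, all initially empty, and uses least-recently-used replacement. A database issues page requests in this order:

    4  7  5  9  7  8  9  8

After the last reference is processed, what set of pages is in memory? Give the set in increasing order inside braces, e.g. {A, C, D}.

4: fault, frames [4]
7: fault, frames [4, 7]
5: fault, evict 4, frames [7, 5]
9: fault, evict 7, frames [5, 9]
7: fault, evict 5, frames [9, 7]
8: fault, evict 9, frames [7, 8]
9: fault, evict 7, frames [8, 9]
8: hit

{8, 9}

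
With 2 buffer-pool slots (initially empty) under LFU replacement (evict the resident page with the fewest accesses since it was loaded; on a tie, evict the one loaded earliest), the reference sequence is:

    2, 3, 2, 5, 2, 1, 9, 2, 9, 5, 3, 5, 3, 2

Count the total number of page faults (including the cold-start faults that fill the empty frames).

2 → miss, frames {2}
3 → miss, frames {2,3}
2 → hit
5 → miss, evict 3, frames {2,5}
2 → hit
1 → miss, evict 5, frames {2,1}
9 → miss, evict 1, frames {2,9}
2 → hit
9 → hit
5 → miss, evict 9, frames {2,5}
3 → miss, evict 5, frames {2,3}
5 → miss, evict 3, frames {2,5}
3 → miss, evict 5, frames {2,3}
2 → hit
Page faults: 9.

9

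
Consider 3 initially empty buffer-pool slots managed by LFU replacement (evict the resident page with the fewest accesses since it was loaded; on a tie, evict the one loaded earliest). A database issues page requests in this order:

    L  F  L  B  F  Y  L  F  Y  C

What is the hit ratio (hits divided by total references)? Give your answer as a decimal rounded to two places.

0.50

L: fault, frames [L]
F: fault, frames [L, F]
L: hit
B: fault, frames [L, F, B]
F: hit
Y: fault, evict B, frames [L, F, Y]
L: hit
F: hit
Y: hit
C: fault, evict Y, frames [L, F, C]
Hits: 5 of 10 references → 5/10 = 0.5000.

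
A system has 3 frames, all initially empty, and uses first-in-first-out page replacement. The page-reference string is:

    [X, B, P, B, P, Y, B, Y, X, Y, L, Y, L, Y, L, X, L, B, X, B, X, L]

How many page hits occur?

15

X: fault, frames {X}
B: fault, frames {X,B}
P: fault, frames {X,B,P}
B: hit
P: hit
Y: fault, evict X, frames {B,P,Y}
B: hit
Y: hit
X: fault, evict B, frames {P,Y,X}
Y: hit
L: fault, evict P, frames {Y,X,L}
Y: hit
L: hit
Y: hit
L: hit
X: hit
L: hit
B: fault, evict Y, frames {X,L,B}
X: hit
B: hit
X: hit
L: hit
Hits: 15.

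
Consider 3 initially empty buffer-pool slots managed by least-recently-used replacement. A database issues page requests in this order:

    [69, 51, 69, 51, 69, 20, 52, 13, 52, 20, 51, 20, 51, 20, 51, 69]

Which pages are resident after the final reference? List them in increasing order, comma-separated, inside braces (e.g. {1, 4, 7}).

69 → fault, frames {69}
51 → fault, frames {69,51}
69 → hit
51 → hit
69 → hit
20 → fault, frames {51,69,20}
52 → fault, evict 51, frames {69,20,52}
13 → fault, evict 69, frames {20,52,13}
52 → hit
20 → hit
51 → fault, evict 13, frames {52,20,51}
20 → hit
51 → hit
20 → hit
51 → hit
69 → fault, evict 52, frames {20,51,69}

{20, 51, 69}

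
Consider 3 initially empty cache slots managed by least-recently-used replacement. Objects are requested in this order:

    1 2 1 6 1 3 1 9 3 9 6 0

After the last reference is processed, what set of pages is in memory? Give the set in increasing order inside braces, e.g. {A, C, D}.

1 -> miss, frames [1]
2 -> miss, frames [1, 2]
1 -> hit
6 -> miss, frames [2, 1, 6]
1 -> hit
3 -> miss, evict 2, frames [6, 1, 3]
1 -> hit
9 -> miss, evict 6, frames [3, 1, 9]
3 -> hit
9 -> hit
6 -> miss, evict 1, frames [3, 9, 6]
0 -> miss, evict 3, frames [9, 6, 0]

{0, 6, 9}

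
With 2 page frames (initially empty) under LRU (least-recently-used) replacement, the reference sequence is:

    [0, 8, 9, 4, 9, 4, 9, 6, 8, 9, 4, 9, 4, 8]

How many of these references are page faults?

9

0 → fault, frames [0]
8 → fault, frames [0, 8]
9 → fault, evict 0, frames [8, 9]
4 → fault, evict 8, frames [9, 4]
9 → hit
4 → hit
9 → hit
6 → fault, evict 4, frames [9, 6]
8 → fault, evict 9, frames [6, 8]
9 → fault, evict 6, frames [8, 9]
4 → fault, evict 8, frames [9, 4]
9 → hit
4 → hit
8 → fault, evict 9, frames [4, 8]
Page faults: 9.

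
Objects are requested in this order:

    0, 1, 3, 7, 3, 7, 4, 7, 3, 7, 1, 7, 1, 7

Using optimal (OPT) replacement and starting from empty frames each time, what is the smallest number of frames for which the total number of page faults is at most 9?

f=1: 14 faults
f=2: 7 faults
f=3: 6 faults
f=4: 5 faults
f=5: 5 faults
Smallest f with faults ≤ 9 is 2.

2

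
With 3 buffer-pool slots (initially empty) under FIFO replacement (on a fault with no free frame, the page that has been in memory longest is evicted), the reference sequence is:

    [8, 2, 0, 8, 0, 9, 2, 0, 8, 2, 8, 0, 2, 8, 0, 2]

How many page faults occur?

8 → miss, frames [8]
2 → miss, frames [8, 2]
0 → miss, frames [8, 2, 0]
8 → hit
0 → hit
9 → miss, evict 8, frames [2, 0, 9]
2 → hit
0 → hit
8 → miss, evict 2, frames [0, 9, 8]
2 → miss, evict 0, frames [9, 8, 2]
8 → hit
0 → miss, evict 9, frames [8, 2, 0]
2 → hit
8 → hit
0 → hit
2 → hit
Page faults: 7.

7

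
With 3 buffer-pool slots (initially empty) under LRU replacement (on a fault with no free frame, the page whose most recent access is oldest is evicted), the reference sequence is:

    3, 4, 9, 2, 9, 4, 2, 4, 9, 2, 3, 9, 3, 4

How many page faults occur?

3: fault, frames (3)
4: fault, frames (3 4)
9: fault, frames (3 4 9)
2: fault, evict 3, frames (4 9 2)
9: hit
4: hit
2: hit
4: hit
9: hit
2: hit
3: fault, evict 4, frames (9 2 3)
9: hit
3: hit
4: fault, evict 2, frames (9 3 4)
Page faults: 6.

6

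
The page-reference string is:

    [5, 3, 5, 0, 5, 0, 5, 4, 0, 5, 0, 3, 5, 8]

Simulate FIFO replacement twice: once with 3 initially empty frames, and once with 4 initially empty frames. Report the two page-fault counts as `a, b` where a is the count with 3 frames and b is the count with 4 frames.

3 frames: F F . F . . . F . F . F . F → 7 faults.
4 frames: F F . F . . . F . . . . . F → 5 faults.
5 < 7: adding a frame reduced faults, as is typical.

7, 5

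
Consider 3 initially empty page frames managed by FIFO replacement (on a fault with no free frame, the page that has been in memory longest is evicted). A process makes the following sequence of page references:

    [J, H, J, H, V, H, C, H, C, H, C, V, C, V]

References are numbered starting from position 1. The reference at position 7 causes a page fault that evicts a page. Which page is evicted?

pos 1: J: fault, frames {J}
pos 2: H: fault, frames {J,H}
pos 3: J: hit
pos 4: H: hit
pos 5: V: fault, frames {J,H,V}
pos 6: H: hit
pos 7: C: fault, evict J, frames {H,V,C}
At position 7, page J is evicted.

J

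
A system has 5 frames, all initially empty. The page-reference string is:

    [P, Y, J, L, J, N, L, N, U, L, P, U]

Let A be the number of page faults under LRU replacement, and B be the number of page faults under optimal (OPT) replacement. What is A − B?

1

Under LRU: F F F F . F . . F . F . → 7 faults.
Under OPT: F F F F . F . . F . . . → 6 faults.
A − B = 7 − 6 = 1.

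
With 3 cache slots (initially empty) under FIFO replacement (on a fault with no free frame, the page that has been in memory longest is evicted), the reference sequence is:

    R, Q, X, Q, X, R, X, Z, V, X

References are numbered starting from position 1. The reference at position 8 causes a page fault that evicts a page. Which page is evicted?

pos 1: R: miss, frames (R)
pos 2: Q: miss, frames (R Q)
pos 3: X: miss, frames (R Q X)
pos 4: Q: hit
pos 5: X: hit
pos 6: R: hit
pos 7: X: hit
pos 8: Z: miss, evict R, frames (Q X Z)
At position 8, page R is evicted.

R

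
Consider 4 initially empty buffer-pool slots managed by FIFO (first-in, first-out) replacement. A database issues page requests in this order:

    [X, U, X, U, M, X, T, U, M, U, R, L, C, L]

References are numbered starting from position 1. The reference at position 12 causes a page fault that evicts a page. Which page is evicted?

U

pos 1: X → fault, frames {X}
pos 2: U → fault, frames {X,U}
pos 3: X → hit
pos 4: U → hit
pos 5: M → fault, frames {X,U,M}
pos 6: X → hit
pos 7: T → fault, frames {X,U,M,T}
pos 8: U → hit
pos 9: M → hit
pos 10: U → hit
pos 11: R → fault, evict X, frames {U,M,T,R}
pos 12: L → fault, evict U, frames {M,T,R,L}
At position 12, page U is evicted.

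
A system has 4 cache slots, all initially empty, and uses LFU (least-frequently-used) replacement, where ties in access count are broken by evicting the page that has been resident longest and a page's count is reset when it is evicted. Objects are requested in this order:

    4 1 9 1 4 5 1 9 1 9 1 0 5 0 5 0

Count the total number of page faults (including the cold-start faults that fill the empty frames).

9

4 → fault, frames {4}
1 → fault, frames {4,1}
9 → fault, frames {4,1,9}
1 → hit
4 → hit
5 → fault, frames {4,1,9,5}
1 → hit
9 → hit
1 → hit
9 → hit
1 → hit
0 → fault, evict 5, frames {4,1,9,0}
5 → fault, evict 0, frames {4,1,9,5}
0 → fault, evict 5, frames {4,1,9,0}
5 → fault, evict 0, frames {4,1,9,5}
0 → fault, evict 5, frames {4,1,9,0}
Page faults: 9.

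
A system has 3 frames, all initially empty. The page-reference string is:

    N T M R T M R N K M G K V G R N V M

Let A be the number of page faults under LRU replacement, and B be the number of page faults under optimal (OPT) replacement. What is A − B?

Under LRU: F F F F . . . F F F F . F . F F F F → 13 faults.
Under OPT: F F F F . . . F F . F . F . . F . F → 10 faults.
A − B = 13 − 10 = 3.

3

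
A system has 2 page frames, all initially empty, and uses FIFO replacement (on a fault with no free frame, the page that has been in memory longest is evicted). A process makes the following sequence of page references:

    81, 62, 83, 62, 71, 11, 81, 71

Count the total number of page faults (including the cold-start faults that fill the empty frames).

7

81: miss, frames [81]
62: miss, frames [81, 62]
83: miss, evict 81, frames [62, 83]
62: hit
71: miss, evict 62, frames [83, 71]
11: miss, evict 83, frames [71, 11]
81: miss, evict 71, frames [11, 81]
71: miss, evict 11, frames [81, 71]
Page faults: 7.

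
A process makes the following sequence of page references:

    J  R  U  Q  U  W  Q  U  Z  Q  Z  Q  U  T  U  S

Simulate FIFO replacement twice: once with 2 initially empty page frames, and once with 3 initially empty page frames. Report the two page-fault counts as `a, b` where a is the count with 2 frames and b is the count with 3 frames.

2 frames: F F F F . F . F F F . . F F . F → 11 faults.
3 frames: F F F F . F . . F . . . F F . F → 9 faults.
9 < 11: adding a frame reduced faults, as is typical.

11, 9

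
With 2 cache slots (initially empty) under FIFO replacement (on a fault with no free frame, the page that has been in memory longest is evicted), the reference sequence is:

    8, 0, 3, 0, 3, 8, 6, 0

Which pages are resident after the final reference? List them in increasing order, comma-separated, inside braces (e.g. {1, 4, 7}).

8 → miss, frames [8]
0 → miss, frames [8, 0]
3 → miss, evict 8, frames [0, 3]
0 → hit
3 → hit
8 → miss, evict 0, frames [3, 8]
6 → miss, evict 3, frames [8, 6]
0 → miss, evict 8, frames [6, 0]

{0, 6}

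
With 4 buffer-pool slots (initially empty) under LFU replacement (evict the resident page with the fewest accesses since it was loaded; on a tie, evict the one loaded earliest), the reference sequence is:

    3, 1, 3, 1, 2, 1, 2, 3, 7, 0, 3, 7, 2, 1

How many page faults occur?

6

3 → fault, frames {3}
1 → fault, frames {3,1}
3 → hit
1 → hit
2 → fault, frames {3,1,2}
1 → hit
2 → hit
3 → hit
7 → fault, frames {3,1,2,7}
0 → fault, evict 7, frames {3,1,2,0}
3 → hit
7 → fault, evict 0, frames {3,1,2,7}
2 → hit
1 → hit
Page faults: 6.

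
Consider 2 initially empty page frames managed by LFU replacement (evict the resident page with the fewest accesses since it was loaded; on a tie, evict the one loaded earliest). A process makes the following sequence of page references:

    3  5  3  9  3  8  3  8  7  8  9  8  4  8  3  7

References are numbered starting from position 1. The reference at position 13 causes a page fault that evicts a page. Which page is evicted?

pos 1: 3 → miss, frames {3}
pos 2: 5 → miss, frames {3,5}
pos 3: 3 → hit
pos 4: 9 → miss, evict 5, frames {3,9}
pos 5: 3 → hit
pos 6: 8 → miss, evict 9, frames {3,8}
pos 7: 3 → hit
pos 8: 8 → hit
pos 9: 7 → miss, evict 8, frames {3,7}
pos 10: 8 → miss, evict 7, frames {3,8}
pos 11: 9 → miss, evict 8, frames {3,9}
pos 12: 8 → miss, evict 9, frames {3,8}
pos 13: 4 → miss, evict 8, frames {3,4}
At position 13, page 8 is evicted.

8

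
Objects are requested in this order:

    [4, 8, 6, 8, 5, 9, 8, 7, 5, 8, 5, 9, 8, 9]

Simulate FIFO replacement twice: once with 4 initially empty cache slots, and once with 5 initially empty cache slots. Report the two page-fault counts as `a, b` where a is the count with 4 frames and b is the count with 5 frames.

4 frames: F F F . F F . F . F . . . . → 7 faults.
5 frames: F F F . F F . F . . . . . . → 6 faults.
6 < 7: adding a frame reduced faults, as is typical.

7, 6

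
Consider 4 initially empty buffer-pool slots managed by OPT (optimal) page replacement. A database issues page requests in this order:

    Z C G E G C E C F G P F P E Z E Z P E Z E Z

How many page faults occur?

Z -> fault, frames (Z)
C -> fault, frames (Z C)
G -> fault, frames (Z C G)
E -> fault, frames (Z C G E)
G -> hit
C -> hit
E -> hit
C -> hit
F -> fault, evict C, frames (Z G E F)
G -> hit
P -> fault, evict G, frames (Z E F P)
F -> hit
P -> hit
E -> hit
Z -> hit
E -> hit
Z -> hit
P -> hit
E -> hit
Z -> hit
E -> hit
Z -> hit
Page faults: 6.

6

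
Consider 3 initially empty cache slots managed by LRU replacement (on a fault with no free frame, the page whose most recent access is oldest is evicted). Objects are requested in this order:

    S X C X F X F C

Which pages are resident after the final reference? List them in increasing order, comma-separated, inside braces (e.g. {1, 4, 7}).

{C, F, X}

S → miss, frames [S]
X → miss, frames [S, X]
C → miss, frames [S, X, C]
X → hit
F → miss, evict S, frames [C, X, F]
X → hit
F → hit
C → hit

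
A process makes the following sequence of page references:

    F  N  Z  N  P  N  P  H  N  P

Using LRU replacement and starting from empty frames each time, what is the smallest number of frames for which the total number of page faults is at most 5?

f=1: 10 faults
f=2: 7 faults
f=3: 5 faults
f=4: 5 faults
f=5: 5 faults
Smallest f with faults ≤ 5 is 3.

3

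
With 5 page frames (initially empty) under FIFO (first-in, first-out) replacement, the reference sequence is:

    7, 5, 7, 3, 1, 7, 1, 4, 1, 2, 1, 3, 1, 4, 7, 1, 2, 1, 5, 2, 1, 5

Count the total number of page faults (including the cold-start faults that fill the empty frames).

8

7 → miss, frames [7]
5 → miss, frames [7, 5]
7 → hit
3 → miss, frames [7, 5, 3]
1 → miss, frames [7, 5, 3, 1]
7 → hit
1 → hit
4 → miss, frames [7, 5, 3, 1, 4]
1 → hit
2 → miss, evict 7, frames [5, 3, 1, 4, 2]
1 → hit
3 → hit
1 → hit
4 → hit
7 → miss, evict 5, frames [3, 1, 4, 2, 7]
1 → hit
2 → hit
1 → hit
5 → miss, evict 3, frames [1, 4, 2, 7, 5]
2 → hit
1 → hit
5 → hit
Page faults: 8.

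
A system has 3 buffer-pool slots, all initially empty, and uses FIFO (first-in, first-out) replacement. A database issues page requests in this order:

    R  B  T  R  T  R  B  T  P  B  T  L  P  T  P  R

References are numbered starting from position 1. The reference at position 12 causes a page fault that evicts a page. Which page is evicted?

pos 1: R: miss, frames {R}
pos 2: B: miss, frames {R,B}
pos 3: T: miss, frames {R,B,T}
pos 4: R: hit
pos 5: T: hit
pos 6: R: hit
pos 7: B: hit
pos 8: T: hit
pos 9: P: miss, evict R, frames {B,T,P}
pos 10: B: hit
pos 11: T: hit
pos 12: L: miss, evict B, frames {T,P,L}
At position 12, page B is evicted.

B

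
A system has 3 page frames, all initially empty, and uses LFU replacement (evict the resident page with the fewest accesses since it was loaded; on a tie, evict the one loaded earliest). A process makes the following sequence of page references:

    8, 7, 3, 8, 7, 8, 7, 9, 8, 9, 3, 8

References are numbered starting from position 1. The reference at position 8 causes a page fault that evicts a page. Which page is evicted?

3

pos 1: 8 -> miss, frames [8]
pos 2: 7 -> miss, frames [8, 7]
pos 3: 3 -> miss, frames [8, 7, 3]
pos 4: 8 -> hit
pos 5: 7 -> hit
pos 6: 8 -> hit
pos 7: 7 -> hit
pos 8: 9 -> miss, evict 3, frames [8, 7, 9]
At position 8, page 3 is evicted.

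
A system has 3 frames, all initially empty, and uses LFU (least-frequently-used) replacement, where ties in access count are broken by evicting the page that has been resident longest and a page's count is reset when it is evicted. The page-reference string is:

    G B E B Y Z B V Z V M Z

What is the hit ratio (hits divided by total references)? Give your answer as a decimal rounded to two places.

0.33

G -> miss, frames [G]
B -> miss, frames [G, B]
E -> miss, frames [G, B, E]
B -> hit
Y -> miss, evict G, frames [B, E, Y]
Z -> miss, evict E, frames [B, Y, Z]
B -> hit
V -> miss, evict Y, frames [B, Z, V]
Z -> hit
V -> hit
M -> miss, evict Z, frames [B, V, M]
Z -> miss, evict M, frames [B, V, Z]
Hits: 4 of 12 references → 4/12 = 0.3333.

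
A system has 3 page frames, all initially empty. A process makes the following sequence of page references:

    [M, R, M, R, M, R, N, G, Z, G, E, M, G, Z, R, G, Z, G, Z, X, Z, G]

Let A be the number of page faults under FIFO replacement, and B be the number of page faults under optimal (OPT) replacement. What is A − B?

3

Under FIFO: F F . . . . F F F . F F F F F . . . . F . F → 12 faults.
Under OPT: F F . . . . F F F . F . . F F . . . . F . . → 9 faults.
A − B = 12 − 9 = 3.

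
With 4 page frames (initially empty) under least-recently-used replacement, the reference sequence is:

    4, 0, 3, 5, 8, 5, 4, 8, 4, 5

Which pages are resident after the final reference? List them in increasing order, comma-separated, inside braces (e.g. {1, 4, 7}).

4 -> fault, frames (4)
0 -> fault, frames (4 0)
3 -> fault, frames (4 0 3)
5 -> fault, frames (4 0 3 5)
8 -> fault, evict 4, frames (0 3 5 8)
5 -> hit
4 -> fault, evict 0, frames (3 8 5 4)
8 -> hit
4 -> hit
5 -> hit

{3, 4, 5, 8}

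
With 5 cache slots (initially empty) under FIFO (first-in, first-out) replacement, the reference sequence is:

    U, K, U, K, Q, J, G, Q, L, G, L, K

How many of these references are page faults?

6

U → miss, frames [U]
K → miss, frames [U, K]
U → hit
K → hit
Q → miss, frames [U, K, Q]
J → miss, frames [U, K, Q, J]
G → miss, frames [U, K, Q, J, G]
Q → hit
L → miss, evict U, frames [K, Q, J, G, L]
G → hit
L → hit
K → hit
Page faults: 6.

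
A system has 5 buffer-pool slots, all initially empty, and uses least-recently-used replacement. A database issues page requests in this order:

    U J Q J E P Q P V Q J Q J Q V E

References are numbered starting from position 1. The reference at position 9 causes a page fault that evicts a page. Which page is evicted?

pos 1: U -> fault, frames [U]
pos 2: J -> fault, frames [U, J]
pos 3: Q -> fault, frames [U, J, Q]
pos 4: J -> hit
pos 5: E -> fault, frames [U, Q, J, E]
pos 6: P -> fault, frames [U, Q, J, E, P]
pos 7: Q -> hit
pos 8: P -> hit
pos 9: V -> fault, evict U, frames [J, E, Q, P, V]
At position 9, page U is evicted.

U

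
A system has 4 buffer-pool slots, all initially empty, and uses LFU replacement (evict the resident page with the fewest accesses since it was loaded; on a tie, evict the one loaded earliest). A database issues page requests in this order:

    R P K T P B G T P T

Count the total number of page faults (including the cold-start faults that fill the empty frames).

R: fault, frames [R]
P: fault, frames [R, P]
K: fault, frames [R, P, K]
T: fault, frames [R, P, K, T]
P: hit
B: fault, evict R, frames [P, K, T, B]
G: fault, evict K, frames [P, T, B, G]
T: hit
P: hit
T: hit
Page faults: 6.

6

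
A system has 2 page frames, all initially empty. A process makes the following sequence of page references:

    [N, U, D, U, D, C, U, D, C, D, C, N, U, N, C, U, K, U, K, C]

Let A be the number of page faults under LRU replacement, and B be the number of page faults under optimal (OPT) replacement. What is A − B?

Under LRU: F F F . . F F F F . . F F . F F F . . F → 13 faults.
Under OPT: F F F . . F . F . . . F F . F . F . . F → 10 faults.
A − B = 13 − 10 = 3.

3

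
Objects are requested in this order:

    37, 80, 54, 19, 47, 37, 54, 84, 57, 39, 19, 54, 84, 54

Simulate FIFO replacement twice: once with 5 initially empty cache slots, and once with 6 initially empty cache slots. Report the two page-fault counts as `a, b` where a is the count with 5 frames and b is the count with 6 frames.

5 frames: F F F F F . . F F F . F . . → 9 faults.
6 frames: F F F F F . . F F F . . . . → 8 faults.
8 < 9: adding a frame reduced faults, as is typical.

9, 8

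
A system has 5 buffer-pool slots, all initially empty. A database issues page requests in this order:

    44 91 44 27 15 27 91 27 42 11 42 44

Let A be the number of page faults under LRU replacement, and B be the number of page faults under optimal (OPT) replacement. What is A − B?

Under LRU: F F . F F . . . F F . F → 7 faults.
Under OPT: F F . F F . . . F F . . → 6 faults.
A − B = 7 − 6 = 1.

1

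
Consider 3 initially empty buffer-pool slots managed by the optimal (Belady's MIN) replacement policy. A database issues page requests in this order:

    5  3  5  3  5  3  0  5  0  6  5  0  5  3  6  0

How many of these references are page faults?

5

5 -> fault, frames {5}
3 -> fault, frames {5,3}
5 -> hit
3 -> hit
5 -> hit
3 -> hit
0 -> fault, frames {5,3,0}
5 -> hit
0 -> hit
6 -> fault, evict 3, frames {5,0,6}
5 -> hit
0 -> hit
5 -> hit
3 -> fault, evict 5, frames {0,6,3}
6 -> hit
0 -> hit
Page faults: 5.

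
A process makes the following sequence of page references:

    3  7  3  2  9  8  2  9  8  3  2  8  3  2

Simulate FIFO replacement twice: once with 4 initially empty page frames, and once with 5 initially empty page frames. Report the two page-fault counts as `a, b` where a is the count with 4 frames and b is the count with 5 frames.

4 frames: F F . F F F . . . F . . . . → 6 faults.
5 frames: F F . F F F . . . . . . . . → 5 faults.
5 < 6: adding a frame reduced faults, as is typical.

6, 5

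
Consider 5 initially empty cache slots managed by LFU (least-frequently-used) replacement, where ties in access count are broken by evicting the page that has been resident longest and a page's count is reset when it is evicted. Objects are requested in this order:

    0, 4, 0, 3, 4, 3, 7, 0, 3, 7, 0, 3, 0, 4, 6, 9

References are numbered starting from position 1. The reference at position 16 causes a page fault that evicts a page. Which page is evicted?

pos 1: 0 → fault, frames {0}
pos 2: 4 → fault, frames {0,4}
pos 3: 0 → hit
pos 4: 3 → fault, frames {0,4,3}
pos 5: 4 → hit
pos 6: 3 → hit
pos 7: 7 → fault, frames {0,4,3,7}
pos 8: 0 → hit
pos 9: 3 → hit
pos 10: 7 → hit
pos 11: 0 → hit
pos 12: 3 → hit
pos 13: 0 → hit
pos 14: 4 → hit
pos 15: 6 → fault, frames {0,4,3,7,6}
pos 16: 9 → fault, evict 6, frames {0,4,3,7,9}
At position 16, page 6 is evicted.

6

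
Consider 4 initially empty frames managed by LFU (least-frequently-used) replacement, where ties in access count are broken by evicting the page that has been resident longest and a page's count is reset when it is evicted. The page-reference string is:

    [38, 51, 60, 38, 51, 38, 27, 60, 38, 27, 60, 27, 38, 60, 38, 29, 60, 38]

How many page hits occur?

38 -> miss, frames [38]
51 -> miss, frames [38, 51]
60 -> miss, frames [38, 51, 60]
38 -> hit
51 -> hit
38 -> hit
27 -> miss, frames [38, 51, 60, 27]
60 -> hit
38 -> hit
27 -> hit
60 -> hit
27 -> hit
38 -> hit
60 -> hit
38 -> hit
29 -> miss, evict 51, frames [38, 60, 27, 29]
60 -> hit
38 -> hit
Hits: 13.

13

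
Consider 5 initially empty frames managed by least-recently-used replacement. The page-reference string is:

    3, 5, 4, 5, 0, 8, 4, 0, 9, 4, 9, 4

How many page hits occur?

3: miss, frames {3}
5: miss, frames {3,5}
4: miss, frames {3,5,4}
5: hit
0: miss, frames {3,4,5,0}
8: miss, frames {3,4,5,0,8}
4: hit
0: hit
9: miss, evict 3, frames {5,8,4,0,9}
4: hit
9: hit
4: hit
Hits: 6.

6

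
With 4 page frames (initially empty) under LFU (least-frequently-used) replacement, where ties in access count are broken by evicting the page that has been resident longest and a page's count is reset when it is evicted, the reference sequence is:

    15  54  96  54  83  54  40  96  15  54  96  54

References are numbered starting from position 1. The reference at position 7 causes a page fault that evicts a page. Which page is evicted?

15

pos 1: 15 -> miss, frames (15)
pos 2: 54 -> miss, frames (15 54)
pos 3: 96 -> miss, frames (15 54 96)
pos 4: 54 -> hit
pos 5: 83 -> miss, frames (15 54 96 83)
pos 6: 54 -> hit
pos 7: 40 -> miss, evict 15, frames (54 96 83 40)
At position 7, page 15 is evicted.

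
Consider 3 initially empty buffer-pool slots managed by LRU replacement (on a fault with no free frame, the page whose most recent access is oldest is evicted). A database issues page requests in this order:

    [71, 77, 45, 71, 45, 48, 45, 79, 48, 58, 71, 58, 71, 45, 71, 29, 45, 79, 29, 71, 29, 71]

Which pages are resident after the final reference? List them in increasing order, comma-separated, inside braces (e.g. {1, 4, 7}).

71 -> fault, frames {71}
77 -> fault, frames {71,77}
45 -> fault, frames {71,77,45}
71 -> hit
45 -> hit
48 -> fault, evict 77, frames {71,45,48}
45 -> hit
79 -> fault, evict 71, frames {48,45,79}
48 -> hit
58 -> fault, evict 45, frames {79,48,58}
71 -> fault, evict 79, frames {48,58,71}
58 -> hit
71 -> hit
45 -> fault, evict 48, frames {58,71,45}
71 -> hit
29 -> fault, evict 58, frames {45,71,29}
45 -> hit
79 -> fault, evict 71, frames {29,45,79}
29 -> hit
71 -> fault, evict 45, frames {79,29,71}
29 -> hit
71 -> hit

{29, 71, 79}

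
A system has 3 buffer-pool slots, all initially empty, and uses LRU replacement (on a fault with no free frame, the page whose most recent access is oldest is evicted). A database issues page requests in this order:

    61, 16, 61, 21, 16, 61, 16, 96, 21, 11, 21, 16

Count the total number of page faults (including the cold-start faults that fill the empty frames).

61 -> miss, frames (61)
16 -> miss, frames (61 16)
61 -> hit
21 -> miss, frames (16 61 21)
16 -> hit
61 -> hit
16 -> hit
96 -> miss, evict 21, frames (61 16 96)
21 -> miss, evict 61, frames (16 96 21)
11 -> miss, evict 16, frames (96 21 11)
21 -> hit
16 -> miss, evict 96, frames (11 21 16)
Page faults: 7.

7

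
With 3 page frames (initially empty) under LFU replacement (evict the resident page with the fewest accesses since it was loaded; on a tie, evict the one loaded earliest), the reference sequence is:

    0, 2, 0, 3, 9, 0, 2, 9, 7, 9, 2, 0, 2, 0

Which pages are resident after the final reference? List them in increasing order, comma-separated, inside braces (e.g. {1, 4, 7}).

{0, 2, 9}

0 -> fault, frames {0}
2 -> fault, frames {0,2}
0 -> hit
3 -> fault, frames {0,2,3}
9 -> fault, evict 2, frames {0,3,9}
0 -> hit
2 -> fault, evict 3, frames {0,9,2}
9 -> hit
7 -> fault, evict 2, frames {0,9,7}
9 -> hit
2 -> fault, evict 7, frames {0,9,2}
0 -> hit
2 -> hit
0 -> hit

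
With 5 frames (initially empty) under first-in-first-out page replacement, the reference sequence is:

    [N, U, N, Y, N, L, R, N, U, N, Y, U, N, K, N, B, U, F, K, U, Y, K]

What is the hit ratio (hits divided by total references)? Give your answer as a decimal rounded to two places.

0.45

N → fault, frames [N]
U → fault, frames [N, U]
N → hit
Y → fault, frames [N, U, Y]
N → hit
L → fault, frames [N, U, Y, L]
R → fault, frames [N, U, Y, L, R]
N → hit
U → hit
N → hit
Y → hit
U → hit
N → hit
K → fault, evict N, frames [U, Y, L, R, K]
N → fault, evict U, frames [Y, L, R, K, N]
B → fault, evict Y, frames [L, R, K, N, B]
U → fault, evict L, frames [R, K, N, B, U]
F → fault, evict R, frames [K, N, B, U, F]
K → hit
U → hit
Y → fault, evict K, frames [N, B, U, F, Y]
K → fault, evict N, frames [B, U, F, Y, K]
Hits: 10 of 22 references → 10/22 = 0.4545.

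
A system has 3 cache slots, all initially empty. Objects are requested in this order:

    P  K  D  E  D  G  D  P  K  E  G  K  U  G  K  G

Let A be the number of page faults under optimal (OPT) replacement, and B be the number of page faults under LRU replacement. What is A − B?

-2

Under OPT: F F F F . F . . F F . . F . . . → 8 faults.
Under LRU: F F F F . F . F F F F . F . . . → 10 faults.
A − B = 8 − 10 = -2.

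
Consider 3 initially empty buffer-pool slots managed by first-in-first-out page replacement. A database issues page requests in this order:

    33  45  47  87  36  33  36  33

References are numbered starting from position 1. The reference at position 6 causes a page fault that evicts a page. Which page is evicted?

47

pos 1: 33 → miss, frames (33)
pos 2: 45 → miss, frames (33 45)
pos 3: 47 → miss, frames (33 45 47)
pos 4: 87 → miss, evict 33, frames (45 47 87)
pos 5: 36 → miss, evict 45, frames (47 87 36)
pos 6: 33 → miss, evict 47, frames (87 36 33)
At position 6, page 47 is evicted.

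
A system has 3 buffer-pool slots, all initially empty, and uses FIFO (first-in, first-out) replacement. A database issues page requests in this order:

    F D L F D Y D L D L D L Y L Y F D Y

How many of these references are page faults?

6

F → miss, frames [F]
D → miss, frames [F, D]
L → miss, frames [F, D, L]
F → hit
D → hit
Y → miss, evict F, frames [D, L, Y]
D → hit
L → hit
D → hit
L → hit
D → hit
L → hit
Y → hit
L → hit
Y → hit
F → miss, evict D, frames [L, Y, F]
D → miss, evict L, frames [Y, F, D]
Y → hit
Page faults: 6.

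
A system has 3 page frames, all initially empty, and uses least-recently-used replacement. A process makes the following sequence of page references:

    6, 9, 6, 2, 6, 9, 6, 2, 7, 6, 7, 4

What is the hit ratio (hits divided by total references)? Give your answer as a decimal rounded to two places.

0.58

6 -> fault, frames {6}
9 -> fault, frames {6,9}
6 -> hit
2 -> fault, frames {9,6,2}
6 -> hit
9 -> hit
6 -> hit
2 -> hit
7 -> fault, evict 9, frames {6,2,7}
6 -> hit
7 -> hit
4 -> fault, evict 2, frames {6,7,4}
Hits: 7 of 12 references → 7/12 = 0.5833.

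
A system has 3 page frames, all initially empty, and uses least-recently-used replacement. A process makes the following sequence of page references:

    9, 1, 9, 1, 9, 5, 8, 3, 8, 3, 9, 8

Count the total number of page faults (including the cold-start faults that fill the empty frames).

9 → fault, frames {9}
1 → fault, frames {9,1}
9 → hit
1 → hit
9 → hit
5 → fault, frames {1,9,5}
8 → fault, evict 1, frames {9,5,8}
3 → fault, evict 9, frames {5,8,3}
8 → hit
3 → hit
9 → fault, evict 5, frames {8,3,9}
8 → hit
Page faults: 6.

6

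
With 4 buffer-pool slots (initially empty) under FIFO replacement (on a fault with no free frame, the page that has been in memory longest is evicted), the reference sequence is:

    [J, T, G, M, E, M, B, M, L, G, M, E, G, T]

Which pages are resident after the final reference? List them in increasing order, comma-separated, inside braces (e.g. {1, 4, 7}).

{E, G, M, T}

J → fault, frames (J)
T → fault, frames (J T)
G → fault, frames (J T G)
M → fault, frames (J T G M)
E → fault, evict J, frames (T G M E)
M → hit
B → fault, evict T, frames (G M E B)
M → hit
L → fault, evict G, frames (M E B L)
G → fault, evict M, frames (E B L G)
M → fault, evict E, frames (B L G M)
E → fault, evict B, frames (L G M E)
G → hit
T → fault, evict L, frames (G M E T)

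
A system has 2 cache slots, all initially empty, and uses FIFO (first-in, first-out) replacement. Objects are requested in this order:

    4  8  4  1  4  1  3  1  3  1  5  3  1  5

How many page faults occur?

10

4 -> miss, frames (4)
8 -> miss, frames (4 8)
4 -> hit
1 -> miss, evict 4, frames (8 1)
4 -> miss, evict 8, frames (1 4)
1 -> hit
3 -> miss, evict 1, frames (4 3)
1 -> miss, evict 4, frames (3 1)
3 -> hit
1 -> hit
5 -> miss, evict 3, frames (1 5)
3 -> miss, evict 1, frames (5 3)
1 -> miss, evict 5, frames (3 1)
5 -> miss, evict 3, frames (1 5)
Page faults: 10.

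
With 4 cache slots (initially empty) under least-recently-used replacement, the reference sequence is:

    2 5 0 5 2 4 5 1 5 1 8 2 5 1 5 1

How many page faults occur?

2 -> fault, frames {2}
5 -> fault, frames {2,5}
0 -> fault, frames {2,5,0}
5 -> hit
2 -> hit
4 -> fault, frames {0,5,2,4}
5 -> hit
1 -> fault, evict 0, frames {2,4,5,1}
5 -> hit
1 -> hit
8 -> fault, evict 2, frames {4,5,1,8}
2 -> fault, evict 4, frames {5,1,8,2}
5 -> hit
1 -> hit
5 -> hit
1 -> hit
Page faults: 7.

7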